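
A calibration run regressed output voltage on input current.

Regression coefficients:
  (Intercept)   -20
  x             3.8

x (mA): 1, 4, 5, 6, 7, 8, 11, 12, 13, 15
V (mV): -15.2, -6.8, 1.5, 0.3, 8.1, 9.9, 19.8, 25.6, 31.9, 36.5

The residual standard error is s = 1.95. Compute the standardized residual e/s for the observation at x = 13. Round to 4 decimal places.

V̂ = -20 + 3.8·13 = 29.4
e = 31.9 − 29.4 = 2.5
e/s = 2.5 / 1.95 = 1.2821

1.2821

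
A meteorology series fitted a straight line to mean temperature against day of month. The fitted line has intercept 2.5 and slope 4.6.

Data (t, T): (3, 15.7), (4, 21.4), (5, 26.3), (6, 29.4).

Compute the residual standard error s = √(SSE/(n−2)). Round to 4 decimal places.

s = 0.9327

t=3: ŷ = 2.5 + 4.6·3 = 16.3; r = 15.7 − 16.3 = -0.6
t=4: ŷ = 2.5 + 4.6·4 = 20.9; r = 21.4 − 20.9 = 0.5
t=5: ŷ = 2.5 + 4.6·5 = 25.5; r = 26.3 − 25.5 = 0.8
t=6: ŷ = 2.5 + 4.6·6 = 30.1; r = 29.4 − 30.1 = -0.7
SSE = 0.36 + 0.25 + 0.64 + 0.49 = 1.74
s = √(1.74/2) = √0.87 ≈ 0.9327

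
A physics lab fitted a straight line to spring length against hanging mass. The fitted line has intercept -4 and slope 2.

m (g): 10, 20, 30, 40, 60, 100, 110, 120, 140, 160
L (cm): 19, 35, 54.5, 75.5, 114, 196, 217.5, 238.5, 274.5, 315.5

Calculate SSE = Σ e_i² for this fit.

m=10: L̂ = -4 + 2·10 = 16; e = 19 − 16 = 3
m=20: L̂ = -4 + 2·20 = 36; e = 35 − 36 = -1
m=30: L̂ = -4 + 2·30 = 56; e = 54.5 − 56 = -1.5
m=40: L̂ = -4 + 2·40 = 76; e = 75.5 − 76 = -0.5
m=60: L̂ = -4 + 2·60 = 116; e = 114 − 116 = -2
m=100: L̂ = -4 + 2·100 = 196; e = 196 − 196 = 0
m=110: L̂ = -4 + 2·110 = 216; e = 217.5 − 216 = 1.5
m=120: L̂ = -4 + 2·120 = 236; e = 238.5 − 236 = 2.5
m=140: L̂ = -4 + 2·140 = 276; e = 274.5 − 276 = -1.5
m=160: L̂ = -4 + 2·160 = 316; e = 315.5 − 316 = -0.5
SSE = 9 + 1 + 2.25 + 0.25 + 4 + 0 + 2.25 + 6.25 + 2.25 + 0.25 = 27.5

SSE = 27.5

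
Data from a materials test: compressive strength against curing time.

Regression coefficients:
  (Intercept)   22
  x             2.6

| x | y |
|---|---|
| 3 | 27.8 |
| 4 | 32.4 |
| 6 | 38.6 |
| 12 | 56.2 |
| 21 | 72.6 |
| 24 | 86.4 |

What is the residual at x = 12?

ŷ = 22 + 2.6·12 = 53.2
e = 56.2 − 53.2 = 3

e = 3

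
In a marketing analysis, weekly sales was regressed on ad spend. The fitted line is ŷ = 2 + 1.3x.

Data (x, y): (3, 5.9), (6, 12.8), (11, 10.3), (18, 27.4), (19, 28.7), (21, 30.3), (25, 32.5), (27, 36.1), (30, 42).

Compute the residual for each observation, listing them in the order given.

x=3: ŷ = 2 + 1.3·3 = 5.9; r = 5.9 − 5.9 = 0
x=6: ŷ = 2 + 1.3·6 = 9.8; r = 12.8 − 9.8 = 3
x=11: ŷ = 2 + 1.3·11 = 16.3; r = 10.3 − 16.3 = -6
x=18: ŷ = 2 + 1.3·18 = 25.4; r = 27.4 − 25.4 = 2
x=19: ŷ = 2 + 1.3·19 = 26.7; r = 28.7 − 26.7 = 2
x=21: ŷ = 2 + 1.3·21 = 29.3; r = 30.3 − 29.3 = 1
x=25: ŷ = 2 + 1.3·25 = 34.5; r = 32.5 − 34.5 = -2
x=27: ŷ = 2 + 1.3·27 = 37.1; r = 36.1 − 37.1 = -1
x=30: ŷ = 2 + 1.3·30 = 41; r = 42 − 41 = 1

0, 3, -6, 2, 2, 1, -2, -1, 1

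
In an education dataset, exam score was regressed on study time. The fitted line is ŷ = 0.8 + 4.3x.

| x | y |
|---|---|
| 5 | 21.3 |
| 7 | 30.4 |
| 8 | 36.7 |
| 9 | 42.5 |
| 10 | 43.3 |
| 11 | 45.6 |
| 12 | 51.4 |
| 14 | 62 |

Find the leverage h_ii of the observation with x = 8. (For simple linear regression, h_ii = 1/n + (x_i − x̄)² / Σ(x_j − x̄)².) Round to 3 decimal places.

h = 0.164

x̄ = (5 + 7 + 8 + 9 + 10 + 11 + 12 + 14)/8 = 9.5
Σ(x − x̄)² = 20.25 + 6.25 + 2.25 + 0.25 + 0.25 + 2.25 + 6.25 + 20.25 = 58
h = 1/8 + (-1.5)²/58 = 0.125 + 0.0387931 = 0.164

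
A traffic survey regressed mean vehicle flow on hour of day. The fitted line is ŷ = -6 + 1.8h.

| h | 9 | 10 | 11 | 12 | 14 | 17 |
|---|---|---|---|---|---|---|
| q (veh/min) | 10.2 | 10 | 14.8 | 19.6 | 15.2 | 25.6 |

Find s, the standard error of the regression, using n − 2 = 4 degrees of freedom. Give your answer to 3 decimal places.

h=9: ŷ = -6 + 1.8·9 = 10.2; r = 10.2 − 10.2 = 0
h=10: ŷ = -6 + 1.8·10 = 12; r = 10 − 12 = -2
h=11: ŷ = -6 + 1.8·11 = 13.8; r = 14.8 − 13.8 = 1
h=12: ŷ = -6 + 1.8·12 = 15.6; r = 19.6 − 15.6 = 4
h=14: ŷ = -6 + 1.8·14 = 19.2; r = 15.2 − 19.2 = -4
h=17: ŷ = -6 + 1.8·17 = 24.6; r = 25.6 − 24.6 = 1
SSE = 0 + 4 + 1 + 16 + 16 + 1 = 38
s = √(38/4) = √9.5 ≈ 3.082

s = 3.082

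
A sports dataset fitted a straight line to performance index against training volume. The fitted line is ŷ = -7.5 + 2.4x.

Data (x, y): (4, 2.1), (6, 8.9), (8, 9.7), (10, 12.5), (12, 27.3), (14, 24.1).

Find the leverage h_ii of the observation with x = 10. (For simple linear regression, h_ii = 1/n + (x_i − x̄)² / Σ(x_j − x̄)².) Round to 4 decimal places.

x̄ = (4 + 6 + 8 + 10 + 12 + 14)/6 = 9
Σ(x − x̄)² = 25 + 9 + 1 + 1 + 9 + 25 = 70
h = 1/6 + (1)²/70 = 0.166667 + 0.0142857 = 0.1810

h = 0.1810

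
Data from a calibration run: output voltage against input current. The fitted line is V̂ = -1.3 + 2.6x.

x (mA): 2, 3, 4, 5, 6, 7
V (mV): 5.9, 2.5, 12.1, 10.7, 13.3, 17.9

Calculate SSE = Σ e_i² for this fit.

x=2: V̂ = -1.3 + 2.6·2 = 3.9; e = 5.9 − 3.9 = 2
x=3: V̂ = -1.3 + 2.6·3 = 6.5; e = 2.5 − 6.5 = -4
x=4: V̂ = -1.3 + 2.6·4 = 9.1; e = 12.1 − 9.1 = 3
x=5: V̂ = -1.3 + 2.6·5 = 11.7; e = 10.7 − 11.7 = -1
x=6: V̂ = -1.3 + 2.6·6 = 14.3; e = 13.3 − 14.3 = -1
x=7: V̂ = -1.3 + 2.6·7 = 16.9; e = 17.9 − 16.9 = 1
SSE = 4 + 16 + 9 + 1 + 1 + 1 = 32

SSE = 32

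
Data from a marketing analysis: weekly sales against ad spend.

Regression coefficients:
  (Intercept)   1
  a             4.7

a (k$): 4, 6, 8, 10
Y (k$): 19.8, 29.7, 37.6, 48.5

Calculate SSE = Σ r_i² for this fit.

SSE = 1.5

a=4: Ŷ = 1 + 4.7·4 = 19.8; r = 19.8 − 19.8 = 0
a=6: Ŷ = 1 + 4.7·6 = 29.2; r = 29.7 − 29.2 = 0.5
a=8: Ŷ = 1 + 4.7·8 = 38.6; r = 37.6 − 38.6 = -1
a=10: Ŷ = 1 + 4.7·10 = 48; r = 48.5 − 48 = 0.5
SSE = 0 + 0.25 + 1 + 0.25 = 1.5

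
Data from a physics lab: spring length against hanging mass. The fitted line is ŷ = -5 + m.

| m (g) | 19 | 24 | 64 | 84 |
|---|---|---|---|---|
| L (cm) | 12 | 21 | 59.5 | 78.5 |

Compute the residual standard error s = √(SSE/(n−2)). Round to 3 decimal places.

s = 2.062

m=19: ŷ = -5 + 19 = 14; r = 12 − 14 = -2
m=24: ŷ = -5 + 24 = 19; r = 21 − 19 = 2
m=64: ŷ = -5 + 64 = 59; r = 59.5 − 59 = 0.5
m=84: ŷ = -5 + 84 = 79; r = 78.5 − 79 = -0.5
SSE = 4 + 4 + 0.25 + 0.25 = 8.5
s = √(8.5/2) = √4.25 ≈ 2.062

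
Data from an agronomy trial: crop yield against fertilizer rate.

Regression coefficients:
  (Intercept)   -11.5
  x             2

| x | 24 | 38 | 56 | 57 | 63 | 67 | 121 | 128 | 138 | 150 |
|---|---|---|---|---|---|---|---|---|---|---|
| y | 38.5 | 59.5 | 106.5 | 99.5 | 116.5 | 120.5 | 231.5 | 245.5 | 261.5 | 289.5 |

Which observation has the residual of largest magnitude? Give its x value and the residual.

x = 56, e = 6

x=24: ŷ = -11.5 + 2·24 = 36.5; e = 38.5 − 36.5 = 2
x=38: ŷ = -11.5 + 2·38 = 64.5; e = 59.5 − 64.5 = -5
x=56: ŷ = -11.5 + 2·56 = 100.5; e = 106.5 − 100.5 = 6
x=57: ŷ = -11.5 + 2·57 = 102.5; e = 99.5 − 102.5 = -3
x=63: ŷ = -11.5 + 2·63 = 114.5; e = 116.5 − 114.5 = 2
x=67: ŷ = -11.5 + 2·67 = 122.5; e = 120.5 − 122.5 = -2
x=121: ŷ = -11.5 + 2·121 = 230.5; e = 231.5 − 230.5 = 1
x=128: ŷ = -11.5 + 2·128 = 244.5; e = 245.5 − 244.5 = 1
x=138: ŷ = -11.5 + 2·138 = 264.5; e = 261.5 − 264.5 = -3
x=150: ŷ = -11.5 + 2·150 = 288.5; e = 289.5 − 288.5 = 1
Largest |e| is 6 at x = 56, residual 6.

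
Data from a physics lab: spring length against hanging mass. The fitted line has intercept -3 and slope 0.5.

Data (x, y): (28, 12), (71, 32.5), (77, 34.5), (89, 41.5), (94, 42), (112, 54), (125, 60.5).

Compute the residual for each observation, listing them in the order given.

x=28: ŷ = -3 + 0.5·28 = 11; r = 12 − 11 = 1
x=71: ŷ = -3 + 0.5·71 = 32.5; r = 32.5 − 32.5 = 0
x=77: ŷ = -3 + 0.5·77 = 35.5; r = 34.5 − 35.5 = -1
x=89: ŷ = -3 + 0.5·89 = 41.5; r = 41.5 − 41.5 = 0
x=94: ŷ = -3 + 0.5·94 = 44; r = 42 − 44 = -2
x=112: ŷ = -3 + 0.5·112 = 53; r = 54 − 53 = 1
x=125: ŷ = -3 + 0.5·125 = 59.5; r = 60.5 − 59.5 = 1

1, 0, -1, 0, -2, 1, 1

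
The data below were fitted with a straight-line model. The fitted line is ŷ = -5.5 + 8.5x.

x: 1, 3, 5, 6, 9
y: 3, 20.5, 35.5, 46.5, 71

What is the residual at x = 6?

ŷ = -5.5 + 8.5·6 = 45.5
r = 46.5 − 45.5 = 1

r = 1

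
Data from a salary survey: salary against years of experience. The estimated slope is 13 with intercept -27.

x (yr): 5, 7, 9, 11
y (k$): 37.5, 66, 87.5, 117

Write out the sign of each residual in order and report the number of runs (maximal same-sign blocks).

4 runs

x=5: ŷ = -27 + 13·5 = 38; e = 37.5 − 38 = -0.5
x=7: ŷ = -27 + 13·7 = 64; e = 66 − 64 = 2
x=9: ŷ = -27 + 13·9 = 90; e = 87.5 − 90 = -2.5
x=11: ŷ = -27 + 13·11 = 116; e = 117 − 116 = 1
Signs: − + − +
Runs: −×1, +×1, −×1, +×1 → 4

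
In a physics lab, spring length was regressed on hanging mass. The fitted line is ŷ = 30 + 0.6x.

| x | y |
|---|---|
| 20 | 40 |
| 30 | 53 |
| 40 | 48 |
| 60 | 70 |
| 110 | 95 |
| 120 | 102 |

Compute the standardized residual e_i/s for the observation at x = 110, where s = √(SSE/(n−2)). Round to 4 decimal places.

-0.2209

x=20: ŷ = 30 + 0.6·20 = 42; e = 40 − 42 = -2
x=30: ŷ = 30 + 0.6·30 = 48; e = 53 − 48 = 5
x=40: ŷ = 30 + 0.6·40 = 54; e = 48 − 54 = -6
x=60: ŷ = 30 + 0.6·60 = 66; e = 70 − 66 = 4
x=110: ŷ = 30 + 0.6·110 = 96; e = 95 − 96 = -1
x=120: ŷ = 30 + 0.6·120 = 102; e = 102 − 102 = 0
SSE = 4 + 25 + 36 + 16 + 1 + 0 = 82
s = √(82/4) = 4.52769
e/s = -1 / 4.52769 = -0.2209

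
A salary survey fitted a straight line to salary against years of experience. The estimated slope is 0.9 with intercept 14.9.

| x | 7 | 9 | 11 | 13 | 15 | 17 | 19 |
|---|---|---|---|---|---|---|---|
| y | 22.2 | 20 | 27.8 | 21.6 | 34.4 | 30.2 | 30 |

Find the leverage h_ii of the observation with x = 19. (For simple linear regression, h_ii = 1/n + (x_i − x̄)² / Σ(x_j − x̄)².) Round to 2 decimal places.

h = 0.46

x̄ = (7 + 9 + 11 + 13 + 15 + 17 + 19)/7 = 13
Σ(x − x̄)² = 36 + 16 + 4 + 0 + 4 + 16 + 36 = 112
h = 1/7 + (6)²/112 = 0.142857 + 0.321429 = 0.46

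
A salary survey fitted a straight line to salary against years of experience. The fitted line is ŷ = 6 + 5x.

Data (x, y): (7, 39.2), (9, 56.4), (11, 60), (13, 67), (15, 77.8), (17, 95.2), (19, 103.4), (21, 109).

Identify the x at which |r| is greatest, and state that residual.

x=7: ŷ = 6 + 5·7 = 41; r = 39.2 − 41 = -1.8
x=9: ŷ = 6 + 5·9 = 51; r = 56.4 − 51 = 5.4
x=11: ŷ = 6 + 5·11 = 61; r = 60 − 61 = -1
x=13: ŷ = 6 + 5·13 = 71; r = 67 − 71 = -4
x=15: ŷ = 6 + 5·15 = 81; r = 77.8 − 81 = -3.2
x=17: ŷ = 6 + 5·17 = 91; r = 95.2 − 91 = 4.2
x=19: ŷ = 6 + 5·19 = 101; r = 103.4 − 101 = 2.4
x=21: ŷ = 6 + 5·21 = 111; r = 109 − 111 = -2
Largest |r| is 5.4 at x = 9, residual 5.4.

x = 9, r = 5.4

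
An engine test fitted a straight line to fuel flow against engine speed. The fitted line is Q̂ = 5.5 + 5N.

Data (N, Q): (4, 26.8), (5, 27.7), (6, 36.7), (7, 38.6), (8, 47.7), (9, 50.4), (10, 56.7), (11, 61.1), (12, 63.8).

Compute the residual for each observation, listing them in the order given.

1.3, -2.8, 1.2, -1.9, 2.2, -0.1, 1.2, 0.6, -1.7

N=4: Q̂ = 5.5 + 5·4 = 25.5; r = 26.8 − 25.5 = 1.3
N=5: Q̂ = 5.5 + 5·5 = 30.5; r = 27.7 − 30.5 = -2.8
N=6: Q̂ = 5.5 + 5·6 = 35.5; r = 36.7 − 35.5 = 1.2
N=7: Q̂ = 5.5 + 5·7 = 40.5; r = 38.6 − 40.5 = -1.9
N=8: Q̂ = 5.5 + 5·8 = 45.5; r = 47.7 − 45.5 = 2.2
N=9: Q̂ = 5.5 + 5·9 = 50.5; r = 50.4 − 50.5 = -0.1
N=10: Q̂ = 5.5 + 5·10 = 55.5; r = 56.7 − 55.5 = 1.2
N=11: Q̂ = 5.5 + 5·11 = 60.5; r = 61.1 − 60.5 = 0.6
N=12: Q̂ = 5.5 + 5·12 = 65.5; r = 63.8 − 65.5 = -1.7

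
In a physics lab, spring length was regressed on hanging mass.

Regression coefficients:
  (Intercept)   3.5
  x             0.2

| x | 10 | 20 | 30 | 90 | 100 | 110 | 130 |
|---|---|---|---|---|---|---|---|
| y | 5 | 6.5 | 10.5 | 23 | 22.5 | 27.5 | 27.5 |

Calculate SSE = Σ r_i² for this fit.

SSE = 13.5

x=10: ŷ = 3.5 + 0.2·10 = 5.5; r = 5 − 5.5 = -0.5
x=20: ŷ = 3.5 + 0.2·20 = 7.5; r = 6.5 − 7.5 = -1
x=30: ŷ = 3.5 + 0.2·30 = 9.5; r = 10.5 − 9.5 = 1
x=90: ŷ = 3.5 + 0.2·90 = 21.5; r = 23 − 21.5 = 1.5
x=100: ŷ = 3.5 + 0.2·100 = 23.5; r = 22.5 − 23.5 = -1
x=110: ŷ = 3.5 + 0.2·110 = 25.5; r = 27.5 − 25.5 = 2
x=130: ŷ = 3.5 + 0.2·130 = 29.5; r = 27.5 − 29.5 = -2
SSE = 0.25 + 1 + 1 + 2.25 + 1 + 4 + 4 = 13.5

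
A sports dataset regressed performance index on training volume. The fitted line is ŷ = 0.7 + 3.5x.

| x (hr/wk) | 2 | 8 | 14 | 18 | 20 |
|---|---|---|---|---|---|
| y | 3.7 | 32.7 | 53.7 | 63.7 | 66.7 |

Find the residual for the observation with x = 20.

r = -4

ŷ = 0.7 + 3.5·20 = 70.7
r = 66.7 − 70.7 = -4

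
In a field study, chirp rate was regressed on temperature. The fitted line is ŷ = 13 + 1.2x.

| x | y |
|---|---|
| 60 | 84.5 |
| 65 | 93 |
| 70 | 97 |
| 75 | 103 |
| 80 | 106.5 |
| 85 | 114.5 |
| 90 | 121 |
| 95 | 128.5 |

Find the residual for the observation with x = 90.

r = 0

ŷ = 13 + 1.2·90 = 121
r = 121 − 121 = 0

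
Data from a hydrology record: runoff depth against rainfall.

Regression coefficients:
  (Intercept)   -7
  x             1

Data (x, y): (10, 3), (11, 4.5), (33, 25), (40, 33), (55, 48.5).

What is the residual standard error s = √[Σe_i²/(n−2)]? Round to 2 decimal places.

x=10: ŷ = -7 + 10 = 3; e = 3 − 3 = 0
x=11: ŷ = -7 + 11 = 4; e = 4.5 − 4 = 0.5
x=33: ŷ = -7 + 33 = 26; e = 25 − 26 = -1
x=40: ŷ = -7 + 40 = 33; e = 33 − 33 = 0
x=55: ŷ = -7 + 55 = 48; e = 48.5 − 48 = 0.5
SSE = 0 + 0.25 + 1 + 0 + 0.25 = 1.5
s = √(1.5/3) = √0.5 ≈ 0.71

s = 0.71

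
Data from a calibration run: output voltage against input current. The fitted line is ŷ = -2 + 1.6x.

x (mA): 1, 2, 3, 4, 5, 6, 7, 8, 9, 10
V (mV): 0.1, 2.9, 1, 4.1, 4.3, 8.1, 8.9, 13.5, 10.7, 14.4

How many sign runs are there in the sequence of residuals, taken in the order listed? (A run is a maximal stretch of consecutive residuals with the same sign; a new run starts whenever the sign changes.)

7 runs

x=1: ŷ = -2 + 1.6·1 = -0.4; r = 0.1 − (-0.4) = 0.5
x=2: ŷ = -2 + 1.6·2 = 1.2; r = 2.9 − 1.2 = 1.7
x=3: ŷ = -2 + 1.6·3 = 2.8; r = 1 − 2.8 = -1.8
x=4: ŷ = -2 + 1.6·4 = 4.4; r = 4.1 − 4.4 = -0.3
x=5: ŷ = -2 + 1.6·5 = 6; r = 4.3 − 6 = -1.7
x=6: ŷ = -2 + 1.6·6 = 7.6; r = 8.1 − 7.6 = 0.5
x=7: ŷ = -2 + 1.6·7 = 9.2; r = 8.9 − 9.2 = -0.3
x=8: ŷ = -2 + 1.6·8 = 10.8; r = 13.5 − 10.8 = 2.7
x=9: ŷ = -2 + 1.6·9 = 12.4; r = 10.7 − 12.4 = -1.7
x=10: ŷ = -2 + 1.6·10 = 14; r = 14.4 − 14 = 0.4
Signs: + + − − − + − + − +
Runs: +×2, −×3, +×1, −×1, +×1, −×1, +×1 → 7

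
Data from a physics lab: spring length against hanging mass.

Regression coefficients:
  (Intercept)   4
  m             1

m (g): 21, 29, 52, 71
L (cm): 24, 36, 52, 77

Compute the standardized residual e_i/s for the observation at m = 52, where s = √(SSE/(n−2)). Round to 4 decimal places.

-1.0328

m=21: ŷ = 4 + 21 = 25; e = 24 − 25 = -1
m=29: ŷ = 4 + 29 = 33; e = 36 − 33 = 3
m=52: ŷ = 4 + 52 = 56; e = 52 − 56 = -4
m=71: ŷ = 4 + 71 = 75; e = 77 − 75 = 2
SSE = 1 + 9 + 16 + 4 = 30
s = √(30/2) = 3.87298
e/s = -4 / 3.87298 = -1.0328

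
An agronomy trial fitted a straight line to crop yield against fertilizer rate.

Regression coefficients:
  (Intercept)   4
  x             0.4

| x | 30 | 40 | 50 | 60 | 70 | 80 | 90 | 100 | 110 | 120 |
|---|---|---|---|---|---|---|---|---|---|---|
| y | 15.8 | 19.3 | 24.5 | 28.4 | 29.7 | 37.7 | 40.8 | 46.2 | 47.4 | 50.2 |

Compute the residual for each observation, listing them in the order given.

-0.2, -0.7, 0.5, 0.4, -2.3, 1.7, 0.8, 2.2, -0.6, -1.8

x=30: ŷ = 4 + 0.4·30 = 16; r = 15.8 − 16 = -0.2
x=40: ŷ = 4 + 0.4·40 = 20; r = 19.3 − 20 = -0.7
x=50: ŷ = 4 + 0.4·50 = 24; r = 24.5 − 24 = 0.5
x=60: ŷ = 4 + 0.4·60 = 28; r = 28.4 − 28 = 0.4
x=70: ŷ = 4 + 0.4·70 = 32; r = 29.7 − 32 = -2.3
x=80: ŷ = 4 + 0.4·80 = 36; r = 37.7 − 36 = 1.7
x=90: ŷ = 4 + 0.4·90 = 40; r = 40.8 − 40 = 0.8
x=100: ŷ = 4 + 0.4·100 = 44; r = 46.2 − 44 = 2.2
x=110: ŷ = 4 + 0.4·110 = 48; r = 47.4 − 48 = -0.6
x=120: ŷ = 4 + 0.4·120 = 52; r = 50.2 − 52 = -1.8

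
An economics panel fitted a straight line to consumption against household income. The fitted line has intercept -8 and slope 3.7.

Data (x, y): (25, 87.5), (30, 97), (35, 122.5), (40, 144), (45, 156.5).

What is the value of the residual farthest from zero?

e = -6

x=25: ŷ = -8 + 3.7·25 = 84.5; e = 87.5 − 84.5 = 3
x=30: ŷ = -8 + 3.7·30 = 103; e = 97 − 103 = -6
x=35: ŷ = -8 + 3.7·35 = 121.5; e = 122.5 − 121.5 = 1
x=40: ŷ = -8 + 3.7·40 = 140; e = 144 − 140 = 4
x=45: ŷ = -8 + 3.7·45 = 158.5; e = 156.5 − 158.5 = -2
Largest |e| is 6 at x = 30, residual -6.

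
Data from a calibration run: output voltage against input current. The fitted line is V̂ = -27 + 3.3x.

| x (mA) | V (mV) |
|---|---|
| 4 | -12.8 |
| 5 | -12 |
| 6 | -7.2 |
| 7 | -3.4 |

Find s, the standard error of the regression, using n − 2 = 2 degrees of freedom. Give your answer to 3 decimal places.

s = 1.323

x=4: V̂ = -27 + 3.3·4 = -13.8; r = -12.8 − (-13.8) = 1
x=5: V̂ = -27 + 3.3·5 = -10.5; r = -12 − (-10.5) = -1.5
x=6: V̂ = -27 + 3.3·6 = -7.2; r = -7.2 − (-7.2) = 0
x=7: V̂ = -27 + 3.3·7 = -3.9; r = -3.4 − (-3.9) = 0.5
SSE = 1 + 2.25 + 0 + 0.25 = 3.5
s = √(3.5/2) = √1.75 ≈ 1.323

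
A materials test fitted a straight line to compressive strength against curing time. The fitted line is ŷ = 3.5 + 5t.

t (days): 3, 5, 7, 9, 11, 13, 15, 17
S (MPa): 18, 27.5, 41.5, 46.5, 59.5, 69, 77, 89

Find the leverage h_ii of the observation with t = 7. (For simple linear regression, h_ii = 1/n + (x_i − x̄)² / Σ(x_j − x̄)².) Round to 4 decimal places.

t̄ = (3 + 5 + 7 + 9 + 11 + 13 + 15 + 17)/8 = 10
Σ(t − t̄)² = 49 + 25 + 9 + 1 + 1 + 9 + 25 + 49 = 168
h = 1/8 + (-3)²/168 = 0.125 + 0.0535714 = 0.1786

h = 0.1786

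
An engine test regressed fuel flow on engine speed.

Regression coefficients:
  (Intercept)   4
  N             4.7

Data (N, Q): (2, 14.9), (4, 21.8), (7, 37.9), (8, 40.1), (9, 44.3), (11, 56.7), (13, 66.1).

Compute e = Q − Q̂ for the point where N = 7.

Q̂ = 4 + 4.7·7 = 36.9
e = 37.9 − 36.9 = 1

e = 1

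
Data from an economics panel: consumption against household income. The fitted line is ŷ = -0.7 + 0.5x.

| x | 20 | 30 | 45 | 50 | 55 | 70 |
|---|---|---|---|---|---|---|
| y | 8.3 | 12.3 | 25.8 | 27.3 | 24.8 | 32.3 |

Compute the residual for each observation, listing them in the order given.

-1, -2, 4, 3, -2, -2

x=20: ŷ = -0.7 + 0.5·20 = 9.3; e = 8.3 − 9.3 = -1
x=30: ŷ = -0.7 + 0.5·30 = 14.3; e = 12.3 − 14.3 = -2
x=45: ŷ = -0.7 + 0.5·45 = 21.8; e = 25.8 − 21.8 = 4
x=50: ŷ = -0.7 + 0.5·50 = 24.3; e = 27.3 − 24.3 = 3
x=55: ŷ = -0.7 + 0.5·55 = 26.8; e = 24.8 − 26.8 = -2
x=70: ŷ = -0.7 + 0.5·70 = 34.3; e = 32.3 − 34.3 = -2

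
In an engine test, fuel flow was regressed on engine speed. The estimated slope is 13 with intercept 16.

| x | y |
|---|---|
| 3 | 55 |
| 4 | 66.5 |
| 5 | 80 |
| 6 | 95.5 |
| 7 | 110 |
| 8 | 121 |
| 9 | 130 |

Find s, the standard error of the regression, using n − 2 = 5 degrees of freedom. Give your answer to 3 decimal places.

x=3: ŷ = 16 + 13·3 = 55; r = 55 − 55 = 0
x=4: ŷ = 16 + 13·4 = 68; r = 66.5 − 68 = -1.5
x=5: ŷ = 16 + 13·5 = 81; r = 80 − 81 = -1
x=6: ŷ = 16 + 13·6 = 94; r = 95.5 − 94 = 1.5
x=7: ŷ = 16 + 13·7 = 107; r = 110 − 107 = 3
x=8: ŷ = 16 + 13·8 = 120; r = 121 − 120 = 1
x=9: ŷ = 16 + 13·9 = 133; r = 130 − 133 = -3
SSE = 0 + 2.25 + 1 + 2.25 + 9 + 1 + 9 = 24.5
s = √(24.5/5) = √4.9 ≈ 2.214

s = 2.214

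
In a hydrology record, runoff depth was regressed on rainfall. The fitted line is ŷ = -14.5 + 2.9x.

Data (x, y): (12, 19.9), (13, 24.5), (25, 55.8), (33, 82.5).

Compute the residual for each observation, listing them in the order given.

-0.4, 1.3, -2.2, 1.3

x=12: ŷ = -14.5 + 2.9·12 = 20.3; e = 19.9 − 20.3 = -0.4
x=13: ŷ = -14.5 + 2.9·13 = 23.2; e = 24.5 − 23.2 = 1.3
x=25: ŷ = -14.5 + 2.9·25 = 58; e = 55.8 − 58 = -2.2
x=33: ŷ = -14.5 + 2.9·33 = 81.2; e = 82.5 − 81.2 = 1.3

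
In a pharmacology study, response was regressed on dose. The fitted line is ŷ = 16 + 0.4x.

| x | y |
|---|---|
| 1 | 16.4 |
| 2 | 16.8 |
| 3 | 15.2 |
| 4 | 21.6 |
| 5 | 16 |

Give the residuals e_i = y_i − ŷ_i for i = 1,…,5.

x=1: ŷ = 16 + 0.4·1 = 16.4; e = 16.4 − 16.4 = 0
x=2: ŷ = 16 + 0.4·2 = 16.8; e = 16.8 − 16.8 = 0
x=3: ŷ = 16 + 0.4·3 = 17.2; e = 15.2 − 17.2 = -2
x=4: ŷ = 16 + 0.4·4 = 17.6; e = 21.6 − 17.6 = 4
x=5: ŷ = 16 + 0.4·5 = 18; e = 16 − 18 = -2

0, 0, -2, 4, -2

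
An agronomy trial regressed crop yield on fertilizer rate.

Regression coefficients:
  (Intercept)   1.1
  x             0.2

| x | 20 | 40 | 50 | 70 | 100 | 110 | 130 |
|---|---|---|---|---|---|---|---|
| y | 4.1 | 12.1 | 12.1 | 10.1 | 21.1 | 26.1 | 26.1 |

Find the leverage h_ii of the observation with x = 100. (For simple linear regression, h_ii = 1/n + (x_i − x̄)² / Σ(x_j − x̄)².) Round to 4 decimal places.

h = 0.2105

x̄ = (20 + 40 + 50 + 70 + 100 + 110 + 130)/7 = 74.2857
Σ(x − x̄)² = 2946.94 + 1175.51 + 589.796 + 18.3673 + 661.224 + 1275.51 + 3104.08 = 9771.43
h = 1/7 + (25.7143)²/9771.43 = 0.142857 + 0.0676692 = 0.2105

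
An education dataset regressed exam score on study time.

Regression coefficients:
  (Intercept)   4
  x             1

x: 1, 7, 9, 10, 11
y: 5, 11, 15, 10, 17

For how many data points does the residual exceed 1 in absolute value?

3

x=1: ŷ = 4 + 1 = 5; e = 5 − 5 = 0
x=7: ŷ = 4 + 7 = 11; e = 11 − 11 = 0
x=9: ŷ = 4 + 9 = 13; e = 15 − 13 = 2
x=10: ŷ = 4 + 10 = 14; e = 10 − 14 = -4
x=11: ŷ = 4 + 11 = 15; e = 17 − 15 = 2
|e| > 1: x=9 (|e|=2), x=10 (|e|=4), x=11 (|e|=2) → 3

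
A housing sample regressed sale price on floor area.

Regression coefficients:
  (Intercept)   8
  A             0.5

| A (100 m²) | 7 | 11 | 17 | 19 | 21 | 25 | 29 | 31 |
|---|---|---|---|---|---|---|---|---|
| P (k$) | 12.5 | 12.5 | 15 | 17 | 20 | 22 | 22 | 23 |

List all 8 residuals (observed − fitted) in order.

1, -1, -1.5, -0.5, 1.5, 1.5, -0.5, -0.5

A=7: ŷ = 8 + 0.5·7 = 11.5; r = 12.5 − 11.5 = 1
A=11: ŷ = 8 + 0.5·11 = 13.5; r = 12.5 − 13.5 = -1
A=17: ŷ = 8 + 0.5·17 = 16.5; r = 15 − 16.5 = -1.5
A=19: ŷ = 8 + 0.5·19 = 17.5; r = 17 − 17.5 = -0.5
A=21: ŷ = 8 + 0.5·21 = 18.5; r = 20 − 18.5 = 1.5
A=25: ŷ = 8 + 0.5·25 = 20.5; r = 22 − 20.5 = 1.5
A=29: ŷ = 8 + 0.5·29 = 22.5; r = 22 − 22.5 = -0.5
A=31: ŷ = 8 + 0.5·31 = 23.5; r = 23 − 23.5 = -0.5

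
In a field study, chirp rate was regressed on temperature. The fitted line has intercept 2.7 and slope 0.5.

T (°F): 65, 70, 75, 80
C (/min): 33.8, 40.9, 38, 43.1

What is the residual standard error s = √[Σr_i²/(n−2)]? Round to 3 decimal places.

s = 2.933

T=65: Ĉ = 2.7 + 0.5·65 = 35.2; r = 33.8 − 35.2 = -1.4
T=70: Ĉ = 2.7 + 0.5·70 = 37.7; r = 40.9 − 37.7 = 3.2
T=75: Ĉ = 2.7 + 0.5·75 = 40.2; r = 38 − 40.2 = -2.2
T=80: Ĉ = 2.7 + 0.5·80 = 42.7; r = 43.1 − 42.7 = 0.4
SSE = 1.96 + 10.24 + 4.84 + 0.16 = 17.2
s = √(17.2/2) = √8.6 ≈ 2.933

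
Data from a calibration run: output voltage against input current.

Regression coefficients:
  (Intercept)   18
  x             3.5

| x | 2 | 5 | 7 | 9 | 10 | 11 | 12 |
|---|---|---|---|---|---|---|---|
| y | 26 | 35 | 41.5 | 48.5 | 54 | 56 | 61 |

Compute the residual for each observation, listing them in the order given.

1, -0.5, -1, -1, 1, -0.5, 1

x=2: ŷ = 18 + 3.5·2 = 25; r = 26 − 25 = 1
x=5: ŷ = 18 + 3.5·5 = 35.5; r = 35 − 35.5 = -0.5
x=7: ŷ = 18 + 3.5·7 = 42.5; r = 41.5 − 42.5 = -1
x=9: ŷ = 18 + 3.5·9 = 49.5; r = 48.5 − 49.5 = -1
x=10: ŷ = 18 + 3.5·10 = 53; r = 54 − 53 = 1
x=11: ŷ = 18 + 3.5·11 = 56.5; r = 56 − 56.5 = -0.5
x=12: ŷ = 18 + 3.5·12 = 60; r = 61 − 60 = 1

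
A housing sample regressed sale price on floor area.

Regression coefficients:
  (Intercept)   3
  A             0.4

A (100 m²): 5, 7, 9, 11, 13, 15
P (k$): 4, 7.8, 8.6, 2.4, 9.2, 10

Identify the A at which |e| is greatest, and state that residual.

A=5: ŷ = 3 + 0.4·5 = 5; e = 4 − 5 = -1
A=7: ŷ = 3 + 0.4·7 = 5.8; e = 7.8 − 5.8 = 2
A=9: ŷ = 3 + 0.4·9 = 6.6; e = 8.6 − 6.6 = 2
A=11: ŷ = 3 + 0.4·11 = 7.4; e = 2.4 − 7.4 = -5
A=13: ŷ = 3 + 0.4·13 = 8.2; e = 9.2 − 8.2 = 1
A=15: ŷ = 3 + 0.4·15 = 9; e = 10 − 9 = 1
Largest |e| is 5 at A = 11, residual -5.

A = 11, e = -5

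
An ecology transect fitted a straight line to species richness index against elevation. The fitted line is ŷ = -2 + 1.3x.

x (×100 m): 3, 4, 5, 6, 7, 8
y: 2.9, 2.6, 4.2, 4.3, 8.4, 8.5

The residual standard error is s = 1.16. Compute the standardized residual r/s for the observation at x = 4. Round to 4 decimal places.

-0.5172

ŷ = -2 + 1.3·4 = 3.2
r = 2.6 − 3.2 = -0.6
r/s = -0.6 / 1.16 = -0.5172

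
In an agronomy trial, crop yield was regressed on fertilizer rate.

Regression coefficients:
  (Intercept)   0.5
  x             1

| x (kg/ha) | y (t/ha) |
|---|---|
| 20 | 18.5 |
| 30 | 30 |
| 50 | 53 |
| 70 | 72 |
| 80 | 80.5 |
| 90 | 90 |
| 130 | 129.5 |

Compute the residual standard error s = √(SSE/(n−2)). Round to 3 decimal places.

s = 1.673

x=20: ŷ = 0.5 + 20 = 20.5; r = 18.5 − 20.5 = -2
x=30: ŷ = 0.5 + 30 = 30.5; r = 30 − 30.5 = -0.5
x=50: ŷ = 0.5 + 50 = 50.5; r = 53 − 50.5 = 2.5
x=70: ŷ = 0.5 + 70 = 70.5; r = 72 − 70.5 = 1.5
x=80: ŷ = 0.5 + 80 = 80.5; r = 80.5 − 80.5 = 0
x=90: ŷ = 0.5 + 90 = 90.5; r = 90 − 90.5 = -0.5
x=130: ŷ = 0.5 + 130 = 130.5; r = 129.5 − 130.5 = -1
SSE = 4 + 0.25 + 6.25 + 2.25 + 0 + 0.25 + 1 = 14
s = √(14/5) = √2.8 ≈ 1.673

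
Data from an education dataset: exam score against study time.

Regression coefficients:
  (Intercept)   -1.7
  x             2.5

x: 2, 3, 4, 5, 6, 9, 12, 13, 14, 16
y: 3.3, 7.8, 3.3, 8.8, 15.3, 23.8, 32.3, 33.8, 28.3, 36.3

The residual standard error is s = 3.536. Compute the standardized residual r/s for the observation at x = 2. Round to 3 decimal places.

ŷ = -1.7 + 2.5·2 = 3.3
r = 3.3 − 3.3 = 0
r/s = 0 / 3.536 = 0.000

0.000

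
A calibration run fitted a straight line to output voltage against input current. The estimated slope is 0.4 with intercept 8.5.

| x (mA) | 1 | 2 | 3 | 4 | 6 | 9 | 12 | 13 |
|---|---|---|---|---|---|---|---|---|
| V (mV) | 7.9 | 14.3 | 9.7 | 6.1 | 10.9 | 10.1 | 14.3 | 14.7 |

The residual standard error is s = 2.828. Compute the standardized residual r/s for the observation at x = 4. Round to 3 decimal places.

V̂ = 8.5 + 0.4·4 = 10.1
r = 6.1 − 10.1 = -4
r/s = -4 / 2.828 = -1.414

-1.414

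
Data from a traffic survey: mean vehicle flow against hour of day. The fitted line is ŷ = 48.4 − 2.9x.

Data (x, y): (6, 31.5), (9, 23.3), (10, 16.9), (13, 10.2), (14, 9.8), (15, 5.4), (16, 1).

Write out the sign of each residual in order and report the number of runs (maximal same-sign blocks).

4 runs

x=6: ŷ = 48.4 − 2.9·6 = 31; r = 31.5 − 31 = 0.5
x=9: ŷ = 48.4 − 2.9·9 = 22.3; r = 23.3 − 22.3 = 1
x=10: ŷ = 48.4 − 2.9·10 = 19.4; r = 16.9 − 19.4 = -2.5
x=13: ŷ = 48.4 − 2.9·13 = 10.7; r = 10.2 − 10.7 = -0.5
x=14: ŷ = 48.4 − 2.9·14 = 7.8; r = 9.8 − 7.8 = 2
x=15: ŷ = 48.4 − 2.9·15 = 4.9; r = 5.4 − 4.9 = 0.5
x=16: ŷ = 48.4 − 2.9·16 = 2; r = 1 − 2 = -1
Signs: + + − − + + −
Runs: +×2, −×2, +×2, −×1 → 4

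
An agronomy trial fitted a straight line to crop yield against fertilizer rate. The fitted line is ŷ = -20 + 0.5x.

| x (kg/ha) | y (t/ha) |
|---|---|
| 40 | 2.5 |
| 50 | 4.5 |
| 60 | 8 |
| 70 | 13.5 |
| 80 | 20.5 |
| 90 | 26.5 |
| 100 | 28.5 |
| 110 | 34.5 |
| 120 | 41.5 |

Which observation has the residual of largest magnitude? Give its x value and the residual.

x=40: ŷ = -20 + 0.5·40 = 0; r = 2.5 − 0 = 2.5
x=50: ŷ = -20 + 0.5·50 = 5; r = 4.5 − 5 = -0.5
x=60: ŷ = -20 + 0.5·60 = 10; r = 8 − 10 = -2
x=70: ŷ = -20 + 0.5·70 = 15; r = 13.5 − 15 = -1.5
x=80: ŷ = -20 + 0.5·80 = 20; r = 20.5 − 20 = 0.5
x=90: ŷ = -20 + 0.5·90 = 25; r = 26.5 − 25 = 1.5
x=100: ŷ = -20 + 0.5·100 = 30; r = 28.5 − 30 = -1.5
x=110: ŷ = -20 + 0.5·110 = 35; r = 34.5 − 35 = -0.5
x=120: ŷ = -20 + 0.5·120 = 40; r = 41.5 − 40 = 1.5
Largest |r| is 2.5 at x = 40, residual 2.5.

x = 40, r = 2.5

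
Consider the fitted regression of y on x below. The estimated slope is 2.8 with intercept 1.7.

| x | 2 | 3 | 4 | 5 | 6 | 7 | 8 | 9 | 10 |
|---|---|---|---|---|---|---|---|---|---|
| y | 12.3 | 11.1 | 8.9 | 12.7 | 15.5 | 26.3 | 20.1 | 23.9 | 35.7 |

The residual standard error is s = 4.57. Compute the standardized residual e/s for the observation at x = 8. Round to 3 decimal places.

ŷ = 1.7 + 2.8·8 = 24.1
e = 20.1 − 24.1 = -4
e/s = -4 / 4.57 = -0.875

-0.875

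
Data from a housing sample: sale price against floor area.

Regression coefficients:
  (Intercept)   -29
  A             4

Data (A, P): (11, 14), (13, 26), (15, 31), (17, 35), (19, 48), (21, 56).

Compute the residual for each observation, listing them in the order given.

A=11: P̂ = -29 + 4·11 = 15; r = 14 − 15 = -1
A=13: P̂ = -29 + 4·13 = 23; r = 26 − 23 = 3
A=15: P̂ = -29 + 4·15 = 31; r = 31 − 31 = 0
A=17: P̂ = -29 + 4·17 = 39; r = 35 − 39 = -4
A=19: P̂ = -29 + 4·19 = 47; r = 48 − 47 = 1
A=21: P̂ = -29 + 4·21 = 55; r = 56 − 55 = 1

-1, 3, 0, -4, 1, 1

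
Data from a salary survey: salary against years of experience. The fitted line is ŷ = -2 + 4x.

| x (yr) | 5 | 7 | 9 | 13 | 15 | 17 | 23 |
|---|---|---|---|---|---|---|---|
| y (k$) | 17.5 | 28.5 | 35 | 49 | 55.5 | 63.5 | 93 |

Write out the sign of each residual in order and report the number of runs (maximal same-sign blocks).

x=5: ŷ = -2 + 4·5 = 18; r = 17.5 − 18 = -0.5
x=7: ŷ = -2 + 4·7 = 26; r = 28.5 − 26 = 2.5
x=9: ŷ = -2 + 4·9 = 34; r = 35 − 34 = 1
x=13: ŷ = -2 + 4·13 = 50; r = 49 − 50 = -1
x=15: ŷ = -2 + 4·15 = 58; r = 55.5 − 58 = -2.5
x=17: ŷ = -2 + 4·17 = 66; r = 63.5 − 66 = -2.5
x=23: ŷ = -2 + 4·23 = 90; r = 93 − 90 = 3
Signs: − + + − − − +
Runs: −×1, +×2, −×3, +×1 → 4

4 runs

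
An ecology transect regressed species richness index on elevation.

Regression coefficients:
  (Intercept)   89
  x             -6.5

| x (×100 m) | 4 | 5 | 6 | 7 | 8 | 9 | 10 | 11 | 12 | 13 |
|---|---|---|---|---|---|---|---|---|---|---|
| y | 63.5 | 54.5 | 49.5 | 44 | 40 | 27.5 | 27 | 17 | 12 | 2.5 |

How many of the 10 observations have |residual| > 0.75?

x=4: ŷ = 89 − 6.5·4 = 63; e = 63.5 − 63 = 0.5
x=5: ŷ = 89 − 6.5·5 = 56.5; e = 54.5 − 56.5 = -2
x=6: ŷ = 89 − 6.5·6 = 50; e = 49.5 − 50 = -0.5
x=7: ŷ = 89 − 6.5·7 = 43.5; e = 44 − 43.5 = 0.5
x=8: ŷ = 89 − 6.5·8 = 37; e = 40 − 37 = 3
x=9: ŷ = 89 − 6.5·9 = 30.5; e = 27.5 − 30.5 = -3
x=10: ŷ = 89 − 6.5·10 = 24; e = 27 − 24 = 3
x=11: ŷ = 89 − 6.5·11 = 17.5; e = 17 − 17.5 = -0.5
x=12: ŷ = 89 − 6.5·12 = 11; e = 12 − 11 = 1
x=13: ŷ = 89 − 6.5·13 = 4.5; e = 2.5 − 4.5 = -2
|e| > 0.75: x=5 (|e|=2), x=8 (|e|=3), x=9 (|e|=3), x=10 (|e|=3), x=12 (|e|=1), x=13 (|e|=2) → 6

6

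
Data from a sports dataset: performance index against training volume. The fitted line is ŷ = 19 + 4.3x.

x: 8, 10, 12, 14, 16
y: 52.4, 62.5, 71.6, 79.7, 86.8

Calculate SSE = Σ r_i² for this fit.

SSE = 3.5

x=8: ŷ = 19 + 4.3·8 = 53.4; r = 52.4 − 53.4 = -1
x=10: ŷ = 19 + 4.3·10 = 62; r = 62.5 − 62 = 0.5
x=12: ŷ = 19 + 4.3·12 = 70.6; r = 71.6 − 70.6 = 1
x=14: ŷ = 19 + 4.3·14 = 79.2; r = 79.7 − 79.2 = 0.5
x=16: ŷ = 19 + 4.3·16 = 87.8; r = 86.8 − 87.8 = -1
SSE = 1 + 0.25 + 1 + 0.25 + 1 = 3.5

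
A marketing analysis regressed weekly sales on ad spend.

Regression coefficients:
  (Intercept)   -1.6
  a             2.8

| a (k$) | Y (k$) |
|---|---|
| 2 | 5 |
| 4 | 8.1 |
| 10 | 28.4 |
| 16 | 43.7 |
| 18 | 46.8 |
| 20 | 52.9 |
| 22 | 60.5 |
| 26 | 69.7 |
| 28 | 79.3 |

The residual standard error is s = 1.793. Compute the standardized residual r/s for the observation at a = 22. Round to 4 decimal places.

0.2789

ŷ = -1.6 + 2.8·22 = 60
r = 60.5 − 60 = 0.5
r/s = 0.5 / 1.793 = 0.2789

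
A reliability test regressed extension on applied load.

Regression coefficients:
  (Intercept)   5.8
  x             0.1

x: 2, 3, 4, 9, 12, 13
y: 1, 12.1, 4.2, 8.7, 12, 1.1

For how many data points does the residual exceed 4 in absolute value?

x=2: ŷ = 5.8 + 0.1·2 = 6; r = 1 − 6 = -5
x=3: ŷ = 5.8 + 0.1·3 = 6.1; r = 12.1 − 6.1 = 6
x=4: ŷ = 5.8 + 0.1·4 = 6.2; r = 4.2 − 6.2 = -2
x=9: ŷ = 5.8 + 0.1·9 = 6.7; r = 8.7 − 6.7 = 2
x=12: ŷ = 5.8 + 0.1·12 = 7; r = 12 − 7 = 5
x=13: ŷ = 5.8 + 0.1·13 = 7.1; r = 1.1 − 7.1 = -6
|r| > 4: x=2 (|r|=5), x=3 (|r|=6), x=12 (|r|=5), x=13 (|r|=6) → 4

4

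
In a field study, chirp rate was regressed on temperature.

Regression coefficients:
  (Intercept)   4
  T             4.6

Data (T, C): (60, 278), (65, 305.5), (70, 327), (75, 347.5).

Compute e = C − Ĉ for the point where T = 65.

Ĉ = 4 + 4.6·65 = 303
e = 305.5 − 303 = 2.5

e = 2.5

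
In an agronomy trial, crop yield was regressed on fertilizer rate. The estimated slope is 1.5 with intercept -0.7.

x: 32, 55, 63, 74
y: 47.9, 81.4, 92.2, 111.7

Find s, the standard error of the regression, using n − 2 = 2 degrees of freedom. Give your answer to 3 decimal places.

x=32: ŷ = -0.7 + 1.5·32 = 47.3; e = 47.9 − 47.3 = 0.6
x=55: ŷ = -0.7 + 1.5·55 = 81.8; e = 81.4 − 81.8 = -0.4
x=63: ŷ = -0.7 + 1.5·63 = 93.8; e = 92.2 − 93.8 = -1.6
x=74: ŷ = -0.7 + 1.5·74 = 110.3; e = 111.7 − 110.3 = 1.4
SSE = 0.36 + 0.16 + 2.56 + 1.96 = 5.04
s = √(5.04/2) = √2.52 ≈ 1.587

s = 1.587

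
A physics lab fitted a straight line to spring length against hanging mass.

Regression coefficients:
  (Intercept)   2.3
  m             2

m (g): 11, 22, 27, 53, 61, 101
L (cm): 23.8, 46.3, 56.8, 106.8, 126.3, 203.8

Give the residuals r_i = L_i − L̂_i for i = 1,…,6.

-0.5, 0, 0.5, -1.5, 2, -0.5

m=11: L̂ = 2.3 + 2·11 = 24.3; r = 23.8 − 24.3 = -0.5
m=22: L̂ = 2.3 + 2·22 = 46.3; r = 46.3 − 46.3 = 0
m=27: L̂ = 2.3 + 2·27 = 56.3; r = 56.8 − 56.3 = 0.5
m=53: L̂ = 2.3 + 2·53 = 108.3; r = 106.8 − 108.3 = -1.5
m=61: L̂ = 2.3 + 2·61 = 124.3; r = 126.3 − 124.3 = 2
m=101: L̂ = 2.3 + 2·101 = 204.3; r = 203.8 − 204.3 = -0.5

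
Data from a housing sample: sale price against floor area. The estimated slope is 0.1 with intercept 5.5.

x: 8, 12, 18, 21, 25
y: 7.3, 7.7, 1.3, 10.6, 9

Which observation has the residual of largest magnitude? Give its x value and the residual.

x=8: ŷ = 5.5 + 0.1·8 = 6.3; r = 7.3 − 6.3 = 1
x=12: ŷ = 5.5 + 0.1·12 = 6.7; r = 7.7 − 6.7 = 1
x=18: ŷ = 5.5 + 0.1·18 = 7.3; r = 1.3 − 7.3 = -6
x=21: ŷ = 5.5 + 0.1·21 = 7.6; r = 10.6 − 7.6 = 3
x=25: ŷ = 5.5 + 0.1·25 = 8; r = 9 − 8 = 1
Largest |r| is 6 at x = 18, residual -6.

x = 18, r = -6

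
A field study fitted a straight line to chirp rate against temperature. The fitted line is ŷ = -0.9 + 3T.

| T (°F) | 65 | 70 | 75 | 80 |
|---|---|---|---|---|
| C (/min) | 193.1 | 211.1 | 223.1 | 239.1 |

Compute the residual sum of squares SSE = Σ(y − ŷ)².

SSE = 6

T=65: ŷ = -0.9 + 3·65 = 194.1; e = 193.1 − 194.1 = -1
T=70: ŷ = -0.9 + 3·70 = 209.1; e = 211.1 − 209.1 = 2
T=75: ŷ = -0.9 + 3·75 = 224.1; e = 223.1 − 224.1 = -1
T=80: ŷ = -0.9 + 3·80 = 239.1; e = 239.1 − 239.1 = 0
SSE = 1 + 4 + 1 + 0 = 6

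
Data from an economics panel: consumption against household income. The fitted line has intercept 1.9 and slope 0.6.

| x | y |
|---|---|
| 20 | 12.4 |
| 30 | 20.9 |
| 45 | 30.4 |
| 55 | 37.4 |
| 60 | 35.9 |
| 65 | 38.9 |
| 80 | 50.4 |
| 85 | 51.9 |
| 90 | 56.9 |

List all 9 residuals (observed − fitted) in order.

x=20: ŷ = 1.9 + 0.6·20 = 13.9; r = 12.4 − 13.9 = -1.5
x=30: ŷ = 1.9 + 0.6·30 = 19.9; r = 20.9 − 19.9 = 1
x=45: ŷ = 1.9 + 0.6·45 = 28.9; r = 30.4 − 28.9 = 1.5
x=55: ŷ = 1.9 + 0.6·55 = 34.9; r = 37.4 − 34.9 = 2.5
x=60: ŷ = 1.9 + 0.6·60 = 37.9; r = 35.9 − 37.9 = -2
x=65: ŷ = 1.9 + 0.6·65 = 40.9; r = 38.9 − 40.9 = -2
x=80: ŷ = 1.9 + 0.6·80 = 49.9; r = 50.4 − 49.9 = 0.5
x=85: ŷ = 1.9 + 0.6·85 = 52.9; r = 51.9 − 52.9 = -1
x=90: ŷ = 1.9 + 0.6·90 = 55.9; r = 56.9 − 55.9 = 1

-1.5, 1, 1.5, 2.5, -2, -2, 0.5, -1, 1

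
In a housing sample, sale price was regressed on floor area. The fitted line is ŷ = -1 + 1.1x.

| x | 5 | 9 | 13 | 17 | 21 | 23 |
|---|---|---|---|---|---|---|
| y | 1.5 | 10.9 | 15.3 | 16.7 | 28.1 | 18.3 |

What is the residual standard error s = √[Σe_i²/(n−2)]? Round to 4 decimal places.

s = 4.7434

x=5: ŷ = -1 + 1.1·5 = 4.5; e = 1.5 − 4.5 = -3
x=9: ŷ = -1 + 1.1·9 = 8.9; e = 10.9 − 8.9 = 2
x=13: ŷ = -1 + 1.1·13 = 13.3; e = 15.3 − 13.3 = 2
x=17: ŷ = -1 + 1.1·17 = 17.7; e = 16.7 − 17.7 = -1
x=21: ŷ = -1 + 1.1·21 = 22.1; e = 28.1 − 22.1 = 6
x=23: ŷ = -1 + 1.1·23 = 24.3; e = 18.3 − 24.3 = -6
SSE = 9 + 4 + 4 + 1 + 36 + 36 = 90
s = √(90/4) = √22.5 ≈ 4.7434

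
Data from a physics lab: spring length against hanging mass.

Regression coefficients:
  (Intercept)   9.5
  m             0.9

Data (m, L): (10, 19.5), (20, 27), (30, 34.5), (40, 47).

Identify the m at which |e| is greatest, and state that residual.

m=10: L̂ = 9.5 + 0.9·10 = 18.5; e = 19.5 − 18.5 = 1
m=20: L̂ = 9.5 + 0.9·20 = 27.5; e = 27 − 27.5 = -0.5
m=30: L̂ = 9.5 + 0.9·30 = 36.5; e = 34.5 − 36.5 = -2
m=40: L̂ = 9.5 + 0.9·40 = 45.5; e = 47 − 45.5 = 1.5
Largest |e| is 2 at m = 30, residual -2.

m = 30, e = -2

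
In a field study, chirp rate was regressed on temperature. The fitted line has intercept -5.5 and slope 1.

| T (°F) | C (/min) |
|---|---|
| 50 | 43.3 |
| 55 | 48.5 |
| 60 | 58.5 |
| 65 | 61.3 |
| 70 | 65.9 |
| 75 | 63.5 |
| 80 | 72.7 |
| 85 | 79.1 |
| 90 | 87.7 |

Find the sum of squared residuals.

SSE = 73.28

T=50: Ĉ = -5.5 + 50 = 44.5; r = 43.3 − 44.5 = -1.2
T=55: Ĉ = -5.5 + 55 = 49.5; r = 48.5 − 49.5 = -1
T=60: Ĉ = -5.5 + 60 = 54.5; r = 58.5 − 54.5 = 4
T=65: Ĉ = -5.5 + 65 = 59.5; r = 61.3 − 59.5 = 1.8
T=70: Ĉ = -5.5 + 70 = 64.5; r = 65.9 − 64.5 = 1.4
T=75: Ĉ = -5.5 + 75 = 69.5; r = 63.5 − 69.5 = -6
T=80: Ĉ = -5.5 + 80 = 74.5; r = 72.7 − 74.5 = -1.8
T=85: Ĉ = -5.5 + 85 = 79.5; r = 79.1 − 79.5 = -0.4
T=90: Ĉ = -5.5 + 90 = 84.5; r = 87.7 − 84.5 = 3.2
SSE = 1.44 + 1 + 16 + 3.24 + 1.96 + 36 + 3.24 + 0.16 + 10.24 = 73.28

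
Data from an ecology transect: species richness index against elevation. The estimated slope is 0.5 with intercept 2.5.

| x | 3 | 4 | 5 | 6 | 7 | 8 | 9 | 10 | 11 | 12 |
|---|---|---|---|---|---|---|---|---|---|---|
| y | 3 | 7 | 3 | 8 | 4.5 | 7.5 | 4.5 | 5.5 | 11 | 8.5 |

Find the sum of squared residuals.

x=3: ŷ = 2.5 + 0.5·3 = 4; e = 3 − 4 = -1
x=4: ŷ = 2.5 + 0.5·4 = 4.5; e = 7 − 4.5 = 2.5
x=5: ŷ = 2.5 + 0.5·5 = 5; e = 3 − 5 = -2
x=6: ŷ = 2.5 + 0.5·6 = 5.5; e = 8 − 5.5 = 2.5
x=7: ŷ = 2.5 + 0.5·7 = 6; e = 4.5 − 6 = -1.5
x=8: ŷ = 2.5 + 0.5·8 = 6.5; e = 7.5 − 6.5 = 1
x=9: ŷ = 2.5 + 0.5·9 = 7; e = 4.5 − 7 = -2.5
x=10: ŷ = 2.5 + 0.5·10 = 7.5; e = 5.5 − 7.5 = -2
x=11: ŷ = 2.5 + 0.5·11 = 8; e = 11 − 8 = 3
x=12: ŷ = 2.5 + 0.5·12 = 8.5; e = 8.5 − 8.5 = 0
SSE = 1 + 6.25 + 4 + 6.25 + 2.25 + 1 + 6.25 + 4 + 9 + 0 = 40

SSE = 40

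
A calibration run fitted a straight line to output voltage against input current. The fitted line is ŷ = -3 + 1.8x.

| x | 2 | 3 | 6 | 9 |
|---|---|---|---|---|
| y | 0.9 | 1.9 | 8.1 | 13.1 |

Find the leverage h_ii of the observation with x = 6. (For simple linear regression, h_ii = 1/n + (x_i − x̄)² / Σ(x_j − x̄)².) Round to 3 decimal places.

h = 0.283

x̄ = (2 + 3 + 6 + 9)/4 = 5
Σ(x − x̄)² = 9 + 4 + 1 + 16 = 30
h = 1/4 + (1)²/30 = 0.25 + 0.0333333 = 0.283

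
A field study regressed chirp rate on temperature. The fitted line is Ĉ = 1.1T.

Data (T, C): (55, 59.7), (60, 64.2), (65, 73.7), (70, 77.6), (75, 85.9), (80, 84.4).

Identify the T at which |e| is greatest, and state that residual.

T=55: Ĉ = 1.1·55 = 60.5; e = 59.7 − 60.5 = -0.8
T=60: Ĉ = 1.1·60 = 66; e = 64.2 − 66 = -1.8
T=65: Ĉ = 1.1·65 = 71.5; e = 73.7 − 71.5 = 2.2
T=70: Ĉ = 1.1·70 = 77; e = 77.6 − 77 = 0.6
T=75: Ĉ = 1.1·75 = 82.5; e = 85.9 − 82.5 = 3.4
T=80: Ĉ = 1.1·80 = 88; e = 84.4 − 88 = -3.6
Largest |e| is 3.6 at T = 80, residual -3.6.

T = 80, e = -3.6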